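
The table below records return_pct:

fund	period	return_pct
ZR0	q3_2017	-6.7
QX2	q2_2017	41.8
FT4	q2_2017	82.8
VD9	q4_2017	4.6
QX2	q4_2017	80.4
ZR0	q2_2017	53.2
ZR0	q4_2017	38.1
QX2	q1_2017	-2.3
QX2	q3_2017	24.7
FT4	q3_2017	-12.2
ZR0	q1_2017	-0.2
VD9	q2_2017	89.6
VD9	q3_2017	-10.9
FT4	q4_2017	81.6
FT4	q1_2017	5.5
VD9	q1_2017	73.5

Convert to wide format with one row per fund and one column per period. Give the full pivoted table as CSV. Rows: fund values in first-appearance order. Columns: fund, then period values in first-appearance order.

fund,q3_2017,q2_2017,q4_2017,q1_2017
ZR0,-6.7,53.2,38.1,-0.2
QX2,24.7,41.8,80.4,-2.3
FT4,-12.2,82.8,81.6,5.5
VD9,-10.9,89.6,4.6,73.5

Columns: fund plus the 4 distinct period values (q3_2017, q2_2017, q4_2017, q1_2017).
For example, row ZR0 column q3_2017 takes return_pct=-6.7 from the long row (ZR0, q3_2017).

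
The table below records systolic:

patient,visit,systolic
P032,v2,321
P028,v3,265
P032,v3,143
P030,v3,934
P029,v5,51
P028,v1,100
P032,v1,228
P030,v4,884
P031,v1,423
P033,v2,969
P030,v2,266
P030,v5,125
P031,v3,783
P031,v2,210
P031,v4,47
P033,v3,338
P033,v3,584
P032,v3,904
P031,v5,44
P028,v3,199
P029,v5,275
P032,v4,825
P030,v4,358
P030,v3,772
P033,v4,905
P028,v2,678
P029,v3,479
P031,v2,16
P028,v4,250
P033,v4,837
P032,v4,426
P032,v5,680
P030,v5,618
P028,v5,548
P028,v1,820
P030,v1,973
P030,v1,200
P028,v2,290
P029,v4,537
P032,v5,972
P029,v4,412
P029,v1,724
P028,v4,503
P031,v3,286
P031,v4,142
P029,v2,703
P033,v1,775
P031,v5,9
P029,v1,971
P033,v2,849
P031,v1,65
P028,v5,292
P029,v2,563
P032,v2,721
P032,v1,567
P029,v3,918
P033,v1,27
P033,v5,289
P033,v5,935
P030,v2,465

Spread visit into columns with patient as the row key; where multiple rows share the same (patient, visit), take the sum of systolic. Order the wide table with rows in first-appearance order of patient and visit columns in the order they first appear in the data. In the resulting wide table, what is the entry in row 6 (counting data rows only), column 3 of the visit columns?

With rows in first-appearance order of patient, row 6 is patient=P033. visit columns in first-appearance order: v2, v3, v5, v1, v4; column 3 is v5.
Long rows with patient=P033, visit=v5: 289 + 935 = 1224.

1224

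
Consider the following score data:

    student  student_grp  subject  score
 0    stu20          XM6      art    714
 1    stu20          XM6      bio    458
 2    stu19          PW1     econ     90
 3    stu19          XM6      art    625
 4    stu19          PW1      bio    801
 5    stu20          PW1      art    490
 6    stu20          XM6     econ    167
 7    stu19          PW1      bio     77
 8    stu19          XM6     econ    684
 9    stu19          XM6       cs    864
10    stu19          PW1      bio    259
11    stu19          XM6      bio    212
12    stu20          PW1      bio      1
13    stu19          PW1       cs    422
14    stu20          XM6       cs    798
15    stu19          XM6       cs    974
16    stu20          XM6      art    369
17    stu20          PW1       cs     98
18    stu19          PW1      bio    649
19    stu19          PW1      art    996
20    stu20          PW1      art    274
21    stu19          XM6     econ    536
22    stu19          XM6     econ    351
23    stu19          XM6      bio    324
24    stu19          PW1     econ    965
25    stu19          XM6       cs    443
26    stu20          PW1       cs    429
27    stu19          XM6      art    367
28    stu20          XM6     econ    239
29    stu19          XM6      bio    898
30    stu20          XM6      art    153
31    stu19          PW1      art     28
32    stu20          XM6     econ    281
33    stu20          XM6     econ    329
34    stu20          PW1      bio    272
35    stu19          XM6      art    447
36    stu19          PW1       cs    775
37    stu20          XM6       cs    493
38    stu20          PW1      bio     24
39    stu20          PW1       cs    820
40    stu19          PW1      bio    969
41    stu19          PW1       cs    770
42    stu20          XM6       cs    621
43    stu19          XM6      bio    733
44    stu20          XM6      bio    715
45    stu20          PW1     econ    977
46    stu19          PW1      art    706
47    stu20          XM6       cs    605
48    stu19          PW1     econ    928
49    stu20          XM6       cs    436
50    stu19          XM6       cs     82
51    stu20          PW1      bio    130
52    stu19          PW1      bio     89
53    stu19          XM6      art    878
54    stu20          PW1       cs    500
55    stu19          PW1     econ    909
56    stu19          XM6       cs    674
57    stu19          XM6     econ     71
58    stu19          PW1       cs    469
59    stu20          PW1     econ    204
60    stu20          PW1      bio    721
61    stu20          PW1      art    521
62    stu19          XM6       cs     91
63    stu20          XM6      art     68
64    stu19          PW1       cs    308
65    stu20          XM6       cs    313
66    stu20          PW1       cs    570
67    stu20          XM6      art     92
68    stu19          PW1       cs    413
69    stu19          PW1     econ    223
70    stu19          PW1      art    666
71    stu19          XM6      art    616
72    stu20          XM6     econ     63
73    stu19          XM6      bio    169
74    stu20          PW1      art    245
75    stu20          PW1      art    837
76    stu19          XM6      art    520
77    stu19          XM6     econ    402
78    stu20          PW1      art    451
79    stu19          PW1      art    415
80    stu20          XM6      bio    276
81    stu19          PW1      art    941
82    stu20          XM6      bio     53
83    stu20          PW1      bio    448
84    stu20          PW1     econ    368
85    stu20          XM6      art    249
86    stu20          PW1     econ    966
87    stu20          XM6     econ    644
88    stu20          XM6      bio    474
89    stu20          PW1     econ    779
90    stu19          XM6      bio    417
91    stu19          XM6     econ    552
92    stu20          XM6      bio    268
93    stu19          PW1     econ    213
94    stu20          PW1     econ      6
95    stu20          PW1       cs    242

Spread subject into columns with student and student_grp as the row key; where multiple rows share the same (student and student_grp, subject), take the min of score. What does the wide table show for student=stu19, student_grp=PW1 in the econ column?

Rows with student=stu19, student_grp=PW1 and subject=econ: score values are 90, 965, 928, 909, 223, 213.
min(90, 965, 928, 909, 223, 213) = 90.

90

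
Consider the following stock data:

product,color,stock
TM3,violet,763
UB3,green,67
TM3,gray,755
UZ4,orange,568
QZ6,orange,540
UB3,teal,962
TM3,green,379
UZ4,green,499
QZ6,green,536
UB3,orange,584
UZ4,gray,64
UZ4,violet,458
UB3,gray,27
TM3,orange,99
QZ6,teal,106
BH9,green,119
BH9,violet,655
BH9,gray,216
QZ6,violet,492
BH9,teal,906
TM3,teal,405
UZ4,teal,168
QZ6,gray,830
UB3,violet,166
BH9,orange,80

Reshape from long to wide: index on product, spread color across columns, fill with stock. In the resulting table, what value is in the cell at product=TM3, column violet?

763

Wide layout: rows indexed by product, columns are the 5 distinct color values (violet, green, gray, orange, teal).
Cell (product=TM3, color=violet) draws from the long row where product=TM3 and color=violet, which has stock=763.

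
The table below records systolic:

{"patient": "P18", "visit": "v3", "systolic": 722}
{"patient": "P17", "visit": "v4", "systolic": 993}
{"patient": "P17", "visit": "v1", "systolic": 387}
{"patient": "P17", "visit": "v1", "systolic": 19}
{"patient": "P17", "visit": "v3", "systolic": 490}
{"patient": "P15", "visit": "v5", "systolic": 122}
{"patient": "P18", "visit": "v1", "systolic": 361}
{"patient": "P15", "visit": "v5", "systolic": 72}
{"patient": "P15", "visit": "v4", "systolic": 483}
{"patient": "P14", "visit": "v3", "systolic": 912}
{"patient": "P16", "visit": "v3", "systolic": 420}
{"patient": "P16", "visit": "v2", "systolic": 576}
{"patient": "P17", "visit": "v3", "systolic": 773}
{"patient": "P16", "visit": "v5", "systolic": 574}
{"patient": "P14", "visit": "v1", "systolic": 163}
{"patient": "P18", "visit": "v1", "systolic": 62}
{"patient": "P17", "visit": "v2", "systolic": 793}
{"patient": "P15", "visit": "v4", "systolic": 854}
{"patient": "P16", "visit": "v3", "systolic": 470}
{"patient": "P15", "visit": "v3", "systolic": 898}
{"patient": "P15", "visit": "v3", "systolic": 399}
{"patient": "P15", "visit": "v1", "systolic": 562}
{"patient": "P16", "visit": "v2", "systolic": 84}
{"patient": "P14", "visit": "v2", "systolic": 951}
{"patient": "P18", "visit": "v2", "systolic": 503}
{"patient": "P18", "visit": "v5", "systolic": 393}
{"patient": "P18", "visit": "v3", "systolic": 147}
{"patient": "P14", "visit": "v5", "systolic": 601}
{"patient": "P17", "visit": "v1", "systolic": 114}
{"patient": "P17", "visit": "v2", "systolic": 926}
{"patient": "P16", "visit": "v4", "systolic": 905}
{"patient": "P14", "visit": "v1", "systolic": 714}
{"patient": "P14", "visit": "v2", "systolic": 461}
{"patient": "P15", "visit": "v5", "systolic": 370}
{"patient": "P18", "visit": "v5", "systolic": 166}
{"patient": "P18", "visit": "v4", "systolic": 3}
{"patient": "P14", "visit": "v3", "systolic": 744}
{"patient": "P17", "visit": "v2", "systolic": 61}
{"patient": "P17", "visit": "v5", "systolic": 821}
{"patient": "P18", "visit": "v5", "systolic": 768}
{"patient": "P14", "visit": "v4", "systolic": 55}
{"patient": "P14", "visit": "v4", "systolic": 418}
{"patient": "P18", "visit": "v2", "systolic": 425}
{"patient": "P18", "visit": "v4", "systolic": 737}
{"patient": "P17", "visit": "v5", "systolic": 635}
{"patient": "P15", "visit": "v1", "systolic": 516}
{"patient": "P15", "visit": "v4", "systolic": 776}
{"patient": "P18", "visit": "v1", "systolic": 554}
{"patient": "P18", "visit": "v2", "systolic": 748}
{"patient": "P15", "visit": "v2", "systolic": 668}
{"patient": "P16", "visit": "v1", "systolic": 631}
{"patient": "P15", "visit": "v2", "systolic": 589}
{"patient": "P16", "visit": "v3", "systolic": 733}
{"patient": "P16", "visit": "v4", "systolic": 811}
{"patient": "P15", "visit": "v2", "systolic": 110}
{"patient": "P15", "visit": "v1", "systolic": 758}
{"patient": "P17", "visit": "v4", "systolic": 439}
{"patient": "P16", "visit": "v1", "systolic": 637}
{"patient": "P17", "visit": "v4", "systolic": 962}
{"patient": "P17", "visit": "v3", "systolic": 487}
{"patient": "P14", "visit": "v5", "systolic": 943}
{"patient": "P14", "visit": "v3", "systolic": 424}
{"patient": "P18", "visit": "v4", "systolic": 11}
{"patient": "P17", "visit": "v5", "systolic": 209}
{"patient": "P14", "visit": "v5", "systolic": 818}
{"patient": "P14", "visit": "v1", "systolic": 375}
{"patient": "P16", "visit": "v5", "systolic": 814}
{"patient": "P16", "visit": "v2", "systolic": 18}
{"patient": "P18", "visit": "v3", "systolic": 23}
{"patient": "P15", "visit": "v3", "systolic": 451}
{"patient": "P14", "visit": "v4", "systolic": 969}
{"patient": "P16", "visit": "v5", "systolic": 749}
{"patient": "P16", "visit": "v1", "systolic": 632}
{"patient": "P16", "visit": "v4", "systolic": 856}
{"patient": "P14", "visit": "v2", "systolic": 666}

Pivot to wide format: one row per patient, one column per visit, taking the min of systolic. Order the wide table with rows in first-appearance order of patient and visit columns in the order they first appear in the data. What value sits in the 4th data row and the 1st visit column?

With rows in first-appearance order of patient, row 4 is patient=P14. visit columns in first-appearance order: v3, v4, v1, v5, v2; column 1 is v3.
Long rows with patient=P14, visit=v3: min(912, 744, 424) = 424.

424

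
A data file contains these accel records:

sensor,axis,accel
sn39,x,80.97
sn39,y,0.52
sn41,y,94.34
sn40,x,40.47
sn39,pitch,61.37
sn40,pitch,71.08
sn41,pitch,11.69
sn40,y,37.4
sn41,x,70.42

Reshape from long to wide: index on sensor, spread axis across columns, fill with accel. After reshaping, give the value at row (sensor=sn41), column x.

Wide layout: rows indexed by sensor, columns are the 3 distinct axis values (x, y, pitch).
Cell (sensor=sn41, axis=x) draws from the long row where sensor=sn41 and axis=x, which has accel=70.42.

70.42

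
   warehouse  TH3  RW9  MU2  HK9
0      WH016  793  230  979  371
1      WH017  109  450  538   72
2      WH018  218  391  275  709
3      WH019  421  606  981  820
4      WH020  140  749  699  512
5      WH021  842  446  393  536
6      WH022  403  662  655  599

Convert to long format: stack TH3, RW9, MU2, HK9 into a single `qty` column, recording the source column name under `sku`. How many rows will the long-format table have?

28

7 warehouse values × 4 melted columns = 28 rows.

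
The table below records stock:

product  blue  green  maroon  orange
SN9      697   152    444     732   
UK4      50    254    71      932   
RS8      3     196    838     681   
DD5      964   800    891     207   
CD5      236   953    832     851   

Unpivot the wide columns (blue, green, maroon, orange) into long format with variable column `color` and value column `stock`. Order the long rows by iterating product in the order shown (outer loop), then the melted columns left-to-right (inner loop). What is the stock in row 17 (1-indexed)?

20 rows total (5 × 4). Row 17: index ⌊(17-1)/4⌋ = 4 into product → CD5; (17-1) mod 4 = 0 into the melted columns → blue.
So row 17 is (CD5, blue, 236); stock = 236.

236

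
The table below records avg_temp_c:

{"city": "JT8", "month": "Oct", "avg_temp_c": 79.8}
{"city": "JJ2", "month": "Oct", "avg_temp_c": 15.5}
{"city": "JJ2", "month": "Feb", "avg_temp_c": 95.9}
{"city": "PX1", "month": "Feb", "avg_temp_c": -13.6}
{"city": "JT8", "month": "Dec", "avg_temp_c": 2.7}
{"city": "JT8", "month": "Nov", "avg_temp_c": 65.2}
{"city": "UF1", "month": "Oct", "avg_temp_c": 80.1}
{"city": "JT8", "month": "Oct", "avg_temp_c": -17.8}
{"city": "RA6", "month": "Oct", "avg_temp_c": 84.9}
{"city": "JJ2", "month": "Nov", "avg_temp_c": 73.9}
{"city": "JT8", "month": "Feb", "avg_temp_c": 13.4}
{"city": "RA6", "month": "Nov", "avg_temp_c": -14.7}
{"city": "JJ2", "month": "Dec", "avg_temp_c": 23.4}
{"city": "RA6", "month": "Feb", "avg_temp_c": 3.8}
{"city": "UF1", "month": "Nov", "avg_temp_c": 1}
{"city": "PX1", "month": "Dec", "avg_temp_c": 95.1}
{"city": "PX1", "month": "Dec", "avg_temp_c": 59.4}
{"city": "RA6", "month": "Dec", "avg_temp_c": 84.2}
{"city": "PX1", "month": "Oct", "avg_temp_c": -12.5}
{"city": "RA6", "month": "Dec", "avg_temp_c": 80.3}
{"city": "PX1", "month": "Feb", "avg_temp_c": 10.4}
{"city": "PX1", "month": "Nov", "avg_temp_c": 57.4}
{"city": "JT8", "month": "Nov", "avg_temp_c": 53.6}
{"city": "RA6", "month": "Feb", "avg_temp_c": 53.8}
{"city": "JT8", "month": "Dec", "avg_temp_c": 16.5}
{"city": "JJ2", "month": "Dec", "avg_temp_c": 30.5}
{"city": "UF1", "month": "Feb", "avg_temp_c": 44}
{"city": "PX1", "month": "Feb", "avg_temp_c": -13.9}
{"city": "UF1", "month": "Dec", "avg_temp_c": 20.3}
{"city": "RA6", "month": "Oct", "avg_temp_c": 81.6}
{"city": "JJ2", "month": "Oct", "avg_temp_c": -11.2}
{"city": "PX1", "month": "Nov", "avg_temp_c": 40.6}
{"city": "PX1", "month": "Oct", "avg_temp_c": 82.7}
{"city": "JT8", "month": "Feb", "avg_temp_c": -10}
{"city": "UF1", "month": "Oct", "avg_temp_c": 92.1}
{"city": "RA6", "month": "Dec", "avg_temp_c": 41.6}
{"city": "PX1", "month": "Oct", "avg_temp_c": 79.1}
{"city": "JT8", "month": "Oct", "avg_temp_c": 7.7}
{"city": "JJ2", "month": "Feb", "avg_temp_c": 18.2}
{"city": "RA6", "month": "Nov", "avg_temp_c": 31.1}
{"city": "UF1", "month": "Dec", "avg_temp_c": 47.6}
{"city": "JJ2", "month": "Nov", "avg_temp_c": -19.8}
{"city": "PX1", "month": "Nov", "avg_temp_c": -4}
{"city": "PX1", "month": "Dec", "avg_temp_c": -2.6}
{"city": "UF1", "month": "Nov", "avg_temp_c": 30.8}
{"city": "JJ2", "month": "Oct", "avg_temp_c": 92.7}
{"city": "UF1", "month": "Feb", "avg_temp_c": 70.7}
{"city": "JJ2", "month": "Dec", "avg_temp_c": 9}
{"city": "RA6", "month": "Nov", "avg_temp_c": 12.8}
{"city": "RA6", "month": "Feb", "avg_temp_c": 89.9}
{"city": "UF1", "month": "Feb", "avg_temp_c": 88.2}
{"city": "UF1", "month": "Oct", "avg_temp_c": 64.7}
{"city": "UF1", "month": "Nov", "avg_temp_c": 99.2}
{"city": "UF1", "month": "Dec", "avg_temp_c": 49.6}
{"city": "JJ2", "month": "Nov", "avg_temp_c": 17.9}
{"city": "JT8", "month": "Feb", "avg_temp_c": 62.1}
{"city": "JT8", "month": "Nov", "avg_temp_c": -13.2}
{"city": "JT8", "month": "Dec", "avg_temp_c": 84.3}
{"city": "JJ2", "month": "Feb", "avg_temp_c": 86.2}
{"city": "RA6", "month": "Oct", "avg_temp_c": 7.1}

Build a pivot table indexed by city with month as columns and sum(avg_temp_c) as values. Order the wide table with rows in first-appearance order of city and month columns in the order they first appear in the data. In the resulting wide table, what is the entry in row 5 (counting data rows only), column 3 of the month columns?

With rows in first-appearance order of city, row 5 is city=RA6. month columns in first-appearance order: Oct, Feb, Dec, Nov; column 3 is Dec.
Long rows with city=RA6, month=Dec: 84.2 + 80.3 + 41.6 = 206.1.

206.1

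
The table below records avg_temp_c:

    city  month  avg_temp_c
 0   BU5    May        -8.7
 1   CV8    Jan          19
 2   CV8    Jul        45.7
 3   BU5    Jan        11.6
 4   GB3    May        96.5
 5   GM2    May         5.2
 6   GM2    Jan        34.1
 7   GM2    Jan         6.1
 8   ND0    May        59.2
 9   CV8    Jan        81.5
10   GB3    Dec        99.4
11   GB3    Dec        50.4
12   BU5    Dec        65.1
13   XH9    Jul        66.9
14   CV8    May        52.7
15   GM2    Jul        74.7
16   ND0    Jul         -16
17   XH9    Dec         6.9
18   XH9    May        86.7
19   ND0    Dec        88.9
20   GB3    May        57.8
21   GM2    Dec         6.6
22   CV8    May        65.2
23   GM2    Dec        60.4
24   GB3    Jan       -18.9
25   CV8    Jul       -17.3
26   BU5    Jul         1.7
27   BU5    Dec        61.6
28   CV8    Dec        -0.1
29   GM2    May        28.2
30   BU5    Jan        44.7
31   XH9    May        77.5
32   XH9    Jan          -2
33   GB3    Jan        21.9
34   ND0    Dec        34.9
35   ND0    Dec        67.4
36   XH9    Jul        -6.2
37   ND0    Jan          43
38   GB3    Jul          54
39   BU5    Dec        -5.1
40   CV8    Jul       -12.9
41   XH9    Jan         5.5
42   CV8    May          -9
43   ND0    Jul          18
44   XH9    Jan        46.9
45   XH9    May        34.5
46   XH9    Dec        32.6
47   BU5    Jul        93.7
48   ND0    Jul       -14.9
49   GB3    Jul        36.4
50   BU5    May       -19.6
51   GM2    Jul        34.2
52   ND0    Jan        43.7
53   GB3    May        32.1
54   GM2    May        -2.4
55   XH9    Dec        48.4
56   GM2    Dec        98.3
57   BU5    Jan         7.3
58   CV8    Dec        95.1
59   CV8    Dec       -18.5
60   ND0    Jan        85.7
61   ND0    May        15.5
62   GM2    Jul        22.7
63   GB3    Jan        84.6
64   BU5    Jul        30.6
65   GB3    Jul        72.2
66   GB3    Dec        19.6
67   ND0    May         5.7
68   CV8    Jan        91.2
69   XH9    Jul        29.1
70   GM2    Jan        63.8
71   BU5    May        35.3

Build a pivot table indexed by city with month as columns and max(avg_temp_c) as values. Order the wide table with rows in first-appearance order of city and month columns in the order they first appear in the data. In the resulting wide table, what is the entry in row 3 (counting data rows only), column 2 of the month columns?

With rows in first-appearance order of city, row 3 is city=GB3. month columns in first-appearance order: May, Jan, Jul, Dec; column 2 is Jan.
Long rows with city=GB3, month=Jan: max(-18.9, 21.9, 84.6) = 84.6.

84.6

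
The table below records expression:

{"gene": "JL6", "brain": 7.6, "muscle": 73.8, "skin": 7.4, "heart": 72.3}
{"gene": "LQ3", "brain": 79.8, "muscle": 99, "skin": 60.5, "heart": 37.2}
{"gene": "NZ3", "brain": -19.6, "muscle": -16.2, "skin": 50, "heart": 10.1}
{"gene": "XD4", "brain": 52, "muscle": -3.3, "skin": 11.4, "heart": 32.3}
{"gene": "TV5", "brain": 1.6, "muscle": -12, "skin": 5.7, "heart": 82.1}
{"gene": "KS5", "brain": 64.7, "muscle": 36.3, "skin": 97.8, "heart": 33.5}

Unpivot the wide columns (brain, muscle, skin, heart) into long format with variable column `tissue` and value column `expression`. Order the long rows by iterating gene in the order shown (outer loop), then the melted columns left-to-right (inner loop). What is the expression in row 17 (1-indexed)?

24 rows total (6 × 4). Row 17: index ⌊(17-1)/4⌋ = 4 into gene → TV5; (17-1) mod 4 = 0 into the melted columns → brain.
So row 17 is (TV5, brain, 1.6); expression = 1.6.

1.6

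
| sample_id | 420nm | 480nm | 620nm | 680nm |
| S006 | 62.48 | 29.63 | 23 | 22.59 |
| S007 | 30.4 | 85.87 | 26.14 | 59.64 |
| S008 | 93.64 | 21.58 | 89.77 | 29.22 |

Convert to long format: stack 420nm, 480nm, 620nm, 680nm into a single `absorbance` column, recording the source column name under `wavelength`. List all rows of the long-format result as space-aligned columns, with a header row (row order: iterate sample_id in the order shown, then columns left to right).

Each (sample_id, column) pair becomes one row: 3 × 4 = 12 rows.
For example, (S006, 420nm) → absorbance=62.48.

sample_id  wavelength  absorbance
S006       420nm       62.48     
S006       480nm       29.63     
S006       620nm       23        
S006       680nm       22.59     
S007       420nm       30.4      
S007       480nm       85.87     
S007       620nm       26.14     
S007       680nm       59.64     
S008       420nm       93.64     
S008       480nm       21.58     
S008       620nm       89.77     
S008       680nm       29.22     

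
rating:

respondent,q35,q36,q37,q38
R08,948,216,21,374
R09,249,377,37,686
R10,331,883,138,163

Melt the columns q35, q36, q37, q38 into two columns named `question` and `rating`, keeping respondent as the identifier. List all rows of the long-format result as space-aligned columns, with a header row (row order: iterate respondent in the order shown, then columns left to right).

respondent  question  rating
R08         q35       948   
R08         q36       216   
R08         q37       21    
R08         q38       374   
R09         q35       249   
R09         q36       377   
R09         q37       37    
R09         q38       686   
R10         q35       331   
R10         q36       883   
R10         q37       138   
R10         q38       163   

Each (respondent, column) pair becomes one row: 3 × 4 = 12 rows.
For example, (R08, q35) → rating=948.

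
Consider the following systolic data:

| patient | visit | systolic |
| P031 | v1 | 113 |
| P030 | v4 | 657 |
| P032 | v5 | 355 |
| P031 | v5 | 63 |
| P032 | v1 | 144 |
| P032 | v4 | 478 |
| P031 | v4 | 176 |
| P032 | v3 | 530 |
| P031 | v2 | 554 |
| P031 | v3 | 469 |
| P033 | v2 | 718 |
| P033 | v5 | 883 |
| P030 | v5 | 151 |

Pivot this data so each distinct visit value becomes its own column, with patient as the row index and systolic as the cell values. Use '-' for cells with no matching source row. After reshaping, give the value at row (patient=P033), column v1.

-

No long-format row has patient=P033 and visit=v1, so the cell is -.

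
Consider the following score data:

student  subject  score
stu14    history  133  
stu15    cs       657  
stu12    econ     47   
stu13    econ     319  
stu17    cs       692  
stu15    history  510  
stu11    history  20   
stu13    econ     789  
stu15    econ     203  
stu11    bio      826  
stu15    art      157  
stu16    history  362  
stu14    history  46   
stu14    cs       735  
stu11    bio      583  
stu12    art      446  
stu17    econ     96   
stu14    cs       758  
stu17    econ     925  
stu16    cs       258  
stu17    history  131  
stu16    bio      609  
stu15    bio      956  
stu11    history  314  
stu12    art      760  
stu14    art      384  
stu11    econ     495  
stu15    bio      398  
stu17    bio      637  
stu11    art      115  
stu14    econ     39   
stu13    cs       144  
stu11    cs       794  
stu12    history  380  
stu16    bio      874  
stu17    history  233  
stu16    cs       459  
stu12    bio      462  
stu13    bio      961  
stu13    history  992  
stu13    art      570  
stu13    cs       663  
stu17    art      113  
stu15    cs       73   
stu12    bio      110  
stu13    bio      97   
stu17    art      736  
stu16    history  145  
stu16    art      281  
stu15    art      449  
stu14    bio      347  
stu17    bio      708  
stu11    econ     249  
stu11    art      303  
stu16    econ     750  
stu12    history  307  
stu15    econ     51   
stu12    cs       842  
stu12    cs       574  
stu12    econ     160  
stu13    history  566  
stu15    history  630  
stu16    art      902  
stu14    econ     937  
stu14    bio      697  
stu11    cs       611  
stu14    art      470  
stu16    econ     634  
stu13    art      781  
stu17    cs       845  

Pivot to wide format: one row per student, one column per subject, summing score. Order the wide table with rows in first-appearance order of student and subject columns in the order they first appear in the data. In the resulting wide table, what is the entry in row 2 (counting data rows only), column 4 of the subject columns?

With rows in first-appearance order of student, row 2 is student=stu15. subject columns in first-appearance order: history, cs, econ, bio, art; column 4 is bio.
Long rows with student=stu15, subject=bio: 956 + 398 = 1354.

1354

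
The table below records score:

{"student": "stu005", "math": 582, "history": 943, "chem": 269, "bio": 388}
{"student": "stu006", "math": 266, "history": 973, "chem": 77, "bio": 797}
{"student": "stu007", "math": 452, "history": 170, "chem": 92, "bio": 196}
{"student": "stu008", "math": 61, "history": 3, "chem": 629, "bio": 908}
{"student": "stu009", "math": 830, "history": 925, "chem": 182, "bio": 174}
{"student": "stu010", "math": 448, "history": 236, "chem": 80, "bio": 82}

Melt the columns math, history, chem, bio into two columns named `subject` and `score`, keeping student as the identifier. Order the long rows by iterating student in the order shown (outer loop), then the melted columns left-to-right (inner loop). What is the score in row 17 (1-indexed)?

830

24 rows total (6 × 4). Row 17: index ⌊(17-1)/4⌋ = 4 into student → stu009; (17-1) mod 4 = 0 into the melted columns → math.
So row 17 is (stu009, math, 830); score = 830.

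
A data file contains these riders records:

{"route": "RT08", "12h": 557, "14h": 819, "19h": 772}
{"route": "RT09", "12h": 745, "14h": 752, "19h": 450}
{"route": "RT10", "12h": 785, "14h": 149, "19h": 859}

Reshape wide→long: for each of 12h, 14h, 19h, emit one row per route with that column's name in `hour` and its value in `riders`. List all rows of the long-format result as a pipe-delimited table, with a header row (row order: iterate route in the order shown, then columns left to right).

Each (route, column) pair becomes one row: 3 × 3 = 9 rows.
For example, (RT08, 12h) → riders=557.

| route | hour | riders |
| RT08 | 12h | 557 |
| RT08 | 14h | 819 |
| RT08 | 19h | 772 |
| RT09 | 12h | 745 |
| RT09 | 14h | 752 |
| RT09 | 19h | 450 |
| RT10 | 12h | 785 |
| RT10 | 14h | 149 |
| RT10 | 19h | 859 |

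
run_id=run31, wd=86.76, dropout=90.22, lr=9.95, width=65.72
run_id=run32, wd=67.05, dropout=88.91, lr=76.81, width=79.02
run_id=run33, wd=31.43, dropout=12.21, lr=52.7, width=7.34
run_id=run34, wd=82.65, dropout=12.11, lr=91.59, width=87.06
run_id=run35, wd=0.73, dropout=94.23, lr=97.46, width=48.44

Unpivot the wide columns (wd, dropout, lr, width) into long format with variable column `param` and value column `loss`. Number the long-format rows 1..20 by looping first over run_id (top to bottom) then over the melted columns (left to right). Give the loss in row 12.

20 rows total (5 × 4). Row 12: index ⌊(12-1)/4⌋ = 2 into run_id → run33; (12-1) mod 4 = 3 into the melted columns → width.
So row 12 is (run33, width, 7.34); loss = 7.34.

7.34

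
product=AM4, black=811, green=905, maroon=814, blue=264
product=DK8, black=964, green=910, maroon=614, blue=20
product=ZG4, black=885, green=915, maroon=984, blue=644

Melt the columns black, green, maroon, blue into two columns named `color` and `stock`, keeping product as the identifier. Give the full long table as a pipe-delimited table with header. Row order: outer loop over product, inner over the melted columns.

Each (product, column) pair becomes one row: 3 × 4 = 12 rows.
For example, (AM4, black) → stock=811.

| product | color | stock |
| AM4 | black | 811 |
| AM4 | green | 905 |
| AM4 | maroon | 814 |
| AM4 | blue | 264 |
| DK8 | black | 964 |
| DK8 | green | 910 |
| DK8 | maroon | 614 |
| DK8 | blue | 20 |
| ZG4 | black | 885 |
| ZG4 | green | 915 |
| ZG4 | maroon | 984 |
| ZG4 | blue | 644 |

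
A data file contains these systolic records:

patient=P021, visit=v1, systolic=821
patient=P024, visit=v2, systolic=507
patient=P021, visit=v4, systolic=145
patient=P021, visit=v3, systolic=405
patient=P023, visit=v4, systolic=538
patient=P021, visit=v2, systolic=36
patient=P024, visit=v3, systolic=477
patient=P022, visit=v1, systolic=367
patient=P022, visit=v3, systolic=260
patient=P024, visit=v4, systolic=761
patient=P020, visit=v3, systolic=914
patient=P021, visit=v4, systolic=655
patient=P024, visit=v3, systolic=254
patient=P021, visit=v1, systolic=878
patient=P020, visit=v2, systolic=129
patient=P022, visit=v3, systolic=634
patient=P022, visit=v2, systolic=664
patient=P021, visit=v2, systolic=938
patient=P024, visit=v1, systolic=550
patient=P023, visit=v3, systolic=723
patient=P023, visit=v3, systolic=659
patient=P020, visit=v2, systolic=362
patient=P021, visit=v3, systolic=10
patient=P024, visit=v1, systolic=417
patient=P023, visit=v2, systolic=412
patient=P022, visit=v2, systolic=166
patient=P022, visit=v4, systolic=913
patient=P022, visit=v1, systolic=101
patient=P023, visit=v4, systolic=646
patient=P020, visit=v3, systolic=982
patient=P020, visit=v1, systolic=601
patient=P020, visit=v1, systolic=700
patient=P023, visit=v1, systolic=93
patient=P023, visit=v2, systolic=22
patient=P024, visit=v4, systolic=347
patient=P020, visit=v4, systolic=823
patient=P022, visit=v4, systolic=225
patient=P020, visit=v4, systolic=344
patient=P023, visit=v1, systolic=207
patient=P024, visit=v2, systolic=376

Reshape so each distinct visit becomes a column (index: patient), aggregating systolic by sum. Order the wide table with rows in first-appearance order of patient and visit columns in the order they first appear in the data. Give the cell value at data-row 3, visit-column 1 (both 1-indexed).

300

With rows in first-appearance order of patient, row 3 is patient=P023. visit columns in first-appearance order: v1, v2, v4, v3; column 1 is v1.
Long rows with patient=P023, visit=v1: 93 + 207 = 300.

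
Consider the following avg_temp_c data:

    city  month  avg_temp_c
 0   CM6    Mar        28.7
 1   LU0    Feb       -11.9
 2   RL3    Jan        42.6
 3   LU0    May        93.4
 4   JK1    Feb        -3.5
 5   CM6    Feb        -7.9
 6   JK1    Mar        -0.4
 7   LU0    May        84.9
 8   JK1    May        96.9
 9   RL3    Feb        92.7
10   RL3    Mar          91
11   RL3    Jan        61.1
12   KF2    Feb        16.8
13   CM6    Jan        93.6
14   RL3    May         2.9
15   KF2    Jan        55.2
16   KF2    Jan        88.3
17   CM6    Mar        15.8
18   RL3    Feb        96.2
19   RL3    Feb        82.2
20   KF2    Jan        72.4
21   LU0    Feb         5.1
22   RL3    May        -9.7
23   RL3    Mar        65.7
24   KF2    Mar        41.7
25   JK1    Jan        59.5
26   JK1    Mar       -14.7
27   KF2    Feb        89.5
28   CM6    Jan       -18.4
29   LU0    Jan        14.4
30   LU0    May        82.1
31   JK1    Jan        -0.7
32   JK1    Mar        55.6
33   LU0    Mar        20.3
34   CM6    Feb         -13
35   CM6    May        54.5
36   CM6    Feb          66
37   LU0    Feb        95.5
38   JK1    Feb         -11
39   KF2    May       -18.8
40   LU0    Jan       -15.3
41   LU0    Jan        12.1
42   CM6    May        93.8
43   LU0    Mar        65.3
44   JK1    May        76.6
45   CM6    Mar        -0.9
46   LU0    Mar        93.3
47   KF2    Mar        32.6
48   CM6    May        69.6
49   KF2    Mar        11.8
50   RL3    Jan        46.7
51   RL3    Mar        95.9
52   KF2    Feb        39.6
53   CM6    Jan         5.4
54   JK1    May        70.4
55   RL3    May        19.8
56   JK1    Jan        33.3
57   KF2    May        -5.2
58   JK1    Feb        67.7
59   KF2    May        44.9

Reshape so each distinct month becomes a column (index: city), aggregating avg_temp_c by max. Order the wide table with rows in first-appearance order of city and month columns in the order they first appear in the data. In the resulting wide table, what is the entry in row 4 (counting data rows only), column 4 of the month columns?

With rows in first-appearance order of city, row 4 is city=JK1. month columns in first-appearance order: Mar, Feb, Jan, May; column 4 is May.
Long rows with city=JK1, month=May: max(96.9, 76.6, 70.4) = 96.9.

96.9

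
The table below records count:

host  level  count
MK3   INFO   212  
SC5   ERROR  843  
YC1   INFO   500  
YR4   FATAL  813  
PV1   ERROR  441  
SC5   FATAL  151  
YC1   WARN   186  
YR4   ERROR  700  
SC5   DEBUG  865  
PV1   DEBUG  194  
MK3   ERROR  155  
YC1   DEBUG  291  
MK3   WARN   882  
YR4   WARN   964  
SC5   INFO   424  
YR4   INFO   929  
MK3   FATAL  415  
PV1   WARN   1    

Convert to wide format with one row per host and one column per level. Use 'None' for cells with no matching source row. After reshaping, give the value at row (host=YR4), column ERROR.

The long row with host=YR4, level=ERROR has count=700.

700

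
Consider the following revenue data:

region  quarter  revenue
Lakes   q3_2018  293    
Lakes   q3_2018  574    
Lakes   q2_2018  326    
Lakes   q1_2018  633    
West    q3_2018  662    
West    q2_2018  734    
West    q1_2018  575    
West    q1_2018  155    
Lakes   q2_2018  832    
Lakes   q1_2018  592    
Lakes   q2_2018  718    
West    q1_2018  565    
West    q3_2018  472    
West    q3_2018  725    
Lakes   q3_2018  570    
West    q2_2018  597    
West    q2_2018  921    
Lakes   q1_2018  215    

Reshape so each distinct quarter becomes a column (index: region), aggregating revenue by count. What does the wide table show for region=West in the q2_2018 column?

3

Rows with region=West and quarter=q2_2018: revenue values are 734, 597, 921.
3 rows match — count = 3.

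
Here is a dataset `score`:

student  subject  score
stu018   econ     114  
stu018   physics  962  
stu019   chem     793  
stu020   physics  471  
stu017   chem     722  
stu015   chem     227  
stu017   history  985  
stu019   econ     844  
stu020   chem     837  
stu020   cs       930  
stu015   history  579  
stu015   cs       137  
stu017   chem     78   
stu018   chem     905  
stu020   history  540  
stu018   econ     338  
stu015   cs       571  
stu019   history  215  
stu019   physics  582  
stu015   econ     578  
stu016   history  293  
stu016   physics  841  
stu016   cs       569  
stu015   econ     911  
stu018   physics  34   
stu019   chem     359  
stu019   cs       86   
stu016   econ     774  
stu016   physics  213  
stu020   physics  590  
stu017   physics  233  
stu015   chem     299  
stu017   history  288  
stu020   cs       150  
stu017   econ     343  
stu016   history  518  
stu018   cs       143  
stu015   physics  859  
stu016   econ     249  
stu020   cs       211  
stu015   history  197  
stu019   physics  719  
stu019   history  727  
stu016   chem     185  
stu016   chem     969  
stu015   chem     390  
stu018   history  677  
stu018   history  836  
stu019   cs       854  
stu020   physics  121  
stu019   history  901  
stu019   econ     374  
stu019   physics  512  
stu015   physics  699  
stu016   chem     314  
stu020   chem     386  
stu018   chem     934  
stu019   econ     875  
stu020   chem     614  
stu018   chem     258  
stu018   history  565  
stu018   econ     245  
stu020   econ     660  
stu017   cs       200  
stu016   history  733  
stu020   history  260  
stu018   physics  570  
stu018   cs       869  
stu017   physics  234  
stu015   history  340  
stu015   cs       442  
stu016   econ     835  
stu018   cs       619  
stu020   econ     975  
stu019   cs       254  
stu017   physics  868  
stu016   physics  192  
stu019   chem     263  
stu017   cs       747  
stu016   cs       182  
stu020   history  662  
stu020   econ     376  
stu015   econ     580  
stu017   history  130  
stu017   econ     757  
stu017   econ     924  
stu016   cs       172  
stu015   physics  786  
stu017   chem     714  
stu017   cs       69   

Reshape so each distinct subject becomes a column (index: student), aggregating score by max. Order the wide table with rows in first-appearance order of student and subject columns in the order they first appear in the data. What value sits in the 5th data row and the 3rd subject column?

390

With rows in first-appearance order of student, row 5 is student=stu015. subject columns in first-appearance order: econ, physics, chem, history, cs; column 3 is chem.
Long rows with student=stu015, subject=chem: max(227, 299, 390) = 390.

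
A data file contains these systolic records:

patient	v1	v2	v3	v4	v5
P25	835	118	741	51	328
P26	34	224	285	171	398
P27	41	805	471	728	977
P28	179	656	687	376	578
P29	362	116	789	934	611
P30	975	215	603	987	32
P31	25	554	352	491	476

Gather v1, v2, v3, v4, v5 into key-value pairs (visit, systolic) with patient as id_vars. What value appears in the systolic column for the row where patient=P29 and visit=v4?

934

Unpivoting turns each (patient, wide-column) pair into one long row.
The wide cell at row P29, column v4 holds 934, so the long row (P29, v4) has systolic=934.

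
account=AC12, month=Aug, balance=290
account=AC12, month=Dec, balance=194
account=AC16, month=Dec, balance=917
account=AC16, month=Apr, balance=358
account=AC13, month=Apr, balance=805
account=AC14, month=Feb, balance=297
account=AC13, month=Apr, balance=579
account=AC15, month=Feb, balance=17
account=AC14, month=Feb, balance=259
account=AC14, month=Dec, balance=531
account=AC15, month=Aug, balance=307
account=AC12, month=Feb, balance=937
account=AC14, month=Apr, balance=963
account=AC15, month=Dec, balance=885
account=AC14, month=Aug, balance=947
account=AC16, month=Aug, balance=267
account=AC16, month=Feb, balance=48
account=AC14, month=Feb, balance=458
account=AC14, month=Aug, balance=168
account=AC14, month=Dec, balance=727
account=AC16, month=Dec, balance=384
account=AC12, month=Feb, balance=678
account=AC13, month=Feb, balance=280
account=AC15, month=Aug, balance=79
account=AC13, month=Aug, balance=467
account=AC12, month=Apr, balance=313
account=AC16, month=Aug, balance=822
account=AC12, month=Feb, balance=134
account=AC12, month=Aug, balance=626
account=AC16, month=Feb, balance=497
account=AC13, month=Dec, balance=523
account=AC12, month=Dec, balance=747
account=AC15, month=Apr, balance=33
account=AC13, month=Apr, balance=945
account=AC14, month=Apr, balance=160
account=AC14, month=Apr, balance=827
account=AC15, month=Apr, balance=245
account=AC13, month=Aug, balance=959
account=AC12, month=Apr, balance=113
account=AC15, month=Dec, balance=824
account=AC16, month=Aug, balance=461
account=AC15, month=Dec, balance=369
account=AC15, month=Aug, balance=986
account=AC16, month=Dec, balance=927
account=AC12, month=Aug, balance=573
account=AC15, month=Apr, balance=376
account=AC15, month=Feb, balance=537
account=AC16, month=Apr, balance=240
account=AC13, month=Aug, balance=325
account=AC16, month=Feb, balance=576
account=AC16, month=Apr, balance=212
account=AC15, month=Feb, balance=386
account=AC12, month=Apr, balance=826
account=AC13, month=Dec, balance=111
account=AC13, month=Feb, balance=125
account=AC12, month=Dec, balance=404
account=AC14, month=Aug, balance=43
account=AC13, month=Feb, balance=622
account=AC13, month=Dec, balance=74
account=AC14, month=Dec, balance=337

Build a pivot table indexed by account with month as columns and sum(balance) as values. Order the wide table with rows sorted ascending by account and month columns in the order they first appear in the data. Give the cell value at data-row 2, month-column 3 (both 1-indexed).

2329

With rows sorted ascending by account, row 2 is account=AC13. month columns in first-appearance order: Aug, Dec, Apr, Feb; column 3 is Apr.
Long rows with account=AC13, month=Apr: 805 + 579 + 945 = 2329.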